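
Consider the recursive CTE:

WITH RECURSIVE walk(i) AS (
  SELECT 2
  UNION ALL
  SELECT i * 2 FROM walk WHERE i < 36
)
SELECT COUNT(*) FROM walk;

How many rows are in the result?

Base: i=2.
Iteration 1: 2 < 36 holds -> i = 2 * 2 = 4.
Iteration 2: 4 < 36 holds -> i = 4 * 2 = 8.
Iteration 3: 8 < 36 holds -> i = 8 * 2 = 16.
Iteration 4: 16 < 36 holds -> i = 16 * 2 = 32.
Iteration 5: 32 < 36 holds -> i = 32 * 2 = 64.
Iteration 6: 64 < 36 fails; recursion stops.
Total rows emitted: 6.

6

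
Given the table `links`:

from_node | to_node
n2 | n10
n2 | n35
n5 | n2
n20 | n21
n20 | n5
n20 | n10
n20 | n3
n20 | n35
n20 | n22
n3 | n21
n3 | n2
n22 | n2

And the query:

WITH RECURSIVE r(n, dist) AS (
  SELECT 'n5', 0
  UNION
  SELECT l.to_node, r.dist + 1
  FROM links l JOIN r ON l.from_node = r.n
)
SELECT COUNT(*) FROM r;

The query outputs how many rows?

Base: (n5, dist=0).
Iteration 1: edges from {n5} -> (n2, dist=1).
Iteration 2: edges from {n2} -> (n10, dist=2), (n35, dist=2).
Iteration 3: no outgoing edges from {n10,n35}; recursion stops.
Total rows emitted: 4.

4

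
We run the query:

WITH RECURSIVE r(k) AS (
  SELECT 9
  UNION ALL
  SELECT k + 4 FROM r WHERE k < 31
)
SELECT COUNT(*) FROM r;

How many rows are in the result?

Base: k=9.
Iteration 1: 9 < 31 holds -> k = 9 + 4 = 13.
Iteration 2: 13 < 31 holds -> k = 13 + 4 = 17.
Iteration 3: 17 < 31 holds -> k = 17 + 4 = 21.
Iteration 4: 21 < 31 holds -> k = 21 + 4 = 25.
Iteration 5: 25 < 31 holds -> k = 25 + 4 = 29.
Iteration 6: 29 < 31 holds -> k = 29 + 4 = 33.
Iteration 7: 33 < 31 fails; recursion stops.
Total rows emitted: 7.

7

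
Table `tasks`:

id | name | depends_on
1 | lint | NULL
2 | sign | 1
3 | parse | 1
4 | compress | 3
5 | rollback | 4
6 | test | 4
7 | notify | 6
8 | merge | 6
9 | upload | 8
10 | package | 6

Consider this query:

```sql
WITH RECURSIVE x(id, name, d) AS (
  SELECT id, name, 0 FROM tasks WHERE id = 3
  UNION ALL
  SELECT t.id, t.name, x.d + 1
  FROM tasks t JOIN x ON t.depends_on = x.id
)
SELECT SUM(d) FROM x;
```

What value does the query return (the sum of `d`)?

Base: id=3 (parse) at d 0.
Iteration 1: rows with depends_on in {3} -> compress (id 4, d 1).
Iteration 2: rows with depends_on in {4} -> rollback (id 5, d 2), test (id 6, d 2).
Iteration 3: rows with depends_on in {5,6} -> notify (id 7, d 3), merge (id 8, d 3), package (id 10, d 3).
Iteration 4: rows with depends_on in {7,8,10} -> upload (id 9, d 4).
Iteration 5: no rows with depends_on in {9}; recursion stops.
SUM(d) = 0 + 1 + 2 + 2 + 3 + 3 + 3 + 4 = 18.

18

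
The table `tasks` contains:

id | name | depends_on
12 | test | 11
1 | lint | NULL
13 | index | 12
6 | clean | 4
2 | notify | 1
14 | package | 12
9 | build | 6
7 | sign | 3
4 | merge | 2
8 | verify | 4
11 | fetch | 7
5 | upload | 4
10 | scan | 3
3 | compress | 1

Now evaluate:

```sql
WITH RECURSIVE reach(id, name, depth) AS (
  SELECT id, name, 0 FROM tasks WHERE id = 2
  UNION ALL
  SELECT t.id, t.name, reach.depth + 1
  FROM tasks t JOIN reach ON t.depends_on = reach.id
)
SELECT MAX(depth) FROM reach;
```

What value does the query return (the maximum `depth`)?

3

Base: id=2 (notify) at depth 0.
Iteration 1: rows with depends_on in {2} -> merge (id 4, depth 1).
Iteration 2: rows with depends_on in {4} -> upload (id 5, depth 2), clean (id 6, depth 2), verify (id 8, depth 2).
Iteration 3: rows with depends_on in {5,6,8} -> build (id 9, depth 3).
Iteration 4: no rows with depends_on in {9}; recursion stops.
depth values: 0, 1, 2, 2, 2, 3; the maximum is 3.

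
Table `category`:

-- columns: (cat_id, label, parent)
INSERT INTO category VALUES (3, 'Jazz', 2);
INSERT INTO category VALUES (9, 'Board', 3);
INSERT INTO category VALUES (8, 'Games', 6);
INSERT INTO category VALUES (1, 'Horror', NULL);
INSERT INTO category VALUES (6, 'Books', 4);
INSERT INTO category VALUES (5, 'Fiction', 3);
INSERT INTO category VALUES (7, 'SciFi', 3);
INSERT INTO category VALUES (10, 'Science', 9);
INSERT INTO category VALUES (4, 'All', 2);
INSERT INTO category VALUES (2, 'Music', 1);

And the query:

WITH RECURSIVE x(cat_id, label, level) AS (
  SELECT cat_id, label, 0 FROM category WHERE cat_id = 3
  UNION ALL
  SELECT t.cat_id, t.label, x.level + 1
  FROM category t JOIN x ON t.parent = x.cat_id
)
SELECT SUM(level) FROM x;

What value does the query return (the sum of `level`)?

Base: cat_id=3 (Jazz) at level 0.
Iteration 1: rows with parent in {3} -> Fiction (id 5, level 1), SciFi (id 7, level 1), Board (id 9, level 1).
Iteration 2: rows with parent in {5,7,9} -> Science (id 10, level 2).
Iteration 3: no rows with parent in {10}; recursion stops.
SUM(level) = 0 + 1 + 1 + 1 + 2 = 5.

5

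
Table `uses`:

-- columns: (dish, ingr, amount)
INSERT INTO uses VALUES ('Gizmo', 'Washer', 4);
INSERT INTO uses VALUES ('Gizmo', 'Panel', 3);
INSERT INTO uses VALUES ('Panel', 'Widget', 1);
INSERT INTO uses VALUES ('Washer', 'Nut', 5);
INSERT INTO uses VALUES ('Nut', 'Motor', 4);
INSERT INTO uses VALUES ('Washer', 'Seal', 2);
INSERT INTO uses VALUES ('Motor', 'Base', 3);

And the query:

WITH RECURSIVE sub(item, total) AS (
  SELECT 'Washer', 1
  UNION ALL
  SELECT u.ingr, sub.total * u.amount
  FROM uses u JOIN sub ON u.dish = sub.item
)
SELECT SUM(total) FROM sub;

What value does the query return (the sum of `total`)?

Base: (Washer, total=1).
Iteration 1: components of {Washer} -> Nut = 1*5 = 5, Seal = 1*2 = 2.
Iteration 2: components of {Nut,Seal} -> Motor = 5*4 = 20.
Iteration 3: components of {Motor} -> Base = 20*3 = 60.
Iteration 4: no further components; recursion stops.
SUM(total) = 1 + 5 + 2 + 20 + 60 = 88.

88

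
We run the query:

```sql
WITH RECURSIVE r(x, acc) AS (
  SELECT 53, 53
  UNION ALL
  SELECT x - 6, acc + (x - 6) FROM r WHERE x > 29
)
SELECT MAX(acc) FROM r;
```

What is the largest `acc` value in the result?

Base: x=53, acc=53.
Iteration 1: 53 > 29 holds -> x = 53 - 6 = 47, acc = 53 + 47 = 100.
Iteration 2: 47 > 29 holds -> x = 47 - 6 = 41, acc = 100 + 41 = 141.
Iteration 3: 41 > 29 holds -> x = 41 - 6 = 35, acc = 141 + 35 = 176.
Iteration 4: 35 > 29 holds -> x = 35 - 6 = 29, acc = 176 + 29 = 205.
Iteration 5: 29 > 29 fails; recursion stops.
acc values: 53, 100, 141, 176, 205; the maximum is 205.

205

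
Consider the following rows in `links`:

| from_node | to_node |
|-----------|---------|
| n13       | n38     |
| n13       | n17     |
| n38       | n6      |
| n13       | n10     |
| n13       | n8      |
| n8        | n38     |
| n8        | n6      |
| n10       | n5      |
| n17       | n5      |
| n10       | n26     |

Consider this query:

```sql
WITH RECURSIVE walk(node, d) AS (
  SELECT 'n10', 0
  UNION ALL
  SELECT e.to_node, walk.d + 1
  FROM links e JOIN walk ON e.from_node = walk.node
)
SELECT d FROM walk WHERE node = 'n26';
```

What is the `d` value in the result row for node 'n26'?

Base: (n10, d=0).
Iteration 1: edges from {n10} -> (n26, d=1), (n5, d=1).
Iteration 2: no outgoing edges from {n26,n5}; recursion stops.

1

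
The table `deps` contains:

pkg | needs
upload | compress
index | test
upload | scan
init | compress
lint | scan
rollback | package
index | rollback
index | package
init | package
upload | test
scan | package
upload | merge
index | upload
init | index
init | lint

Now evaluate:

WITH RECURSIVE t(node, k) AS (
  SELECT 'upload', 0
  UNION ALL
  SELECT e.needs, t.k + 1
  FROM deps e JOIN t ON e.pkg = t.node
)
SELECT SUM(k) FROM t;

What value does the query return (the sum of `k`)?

Base: (upload, k=0).
Iteration 1: edges from {upload} -> (compress, k=1), (merge, k=1), (scan, k=1), (test, k=1).
Iteration 2: edges from {compress,merge,scan,test} -> (package, k=2).
Iteration 3: no outgoing edges from {package}; recursion stops.
SUM(k) = 0 + 1 + 1 + 1 + 1 + 2 = 6.

6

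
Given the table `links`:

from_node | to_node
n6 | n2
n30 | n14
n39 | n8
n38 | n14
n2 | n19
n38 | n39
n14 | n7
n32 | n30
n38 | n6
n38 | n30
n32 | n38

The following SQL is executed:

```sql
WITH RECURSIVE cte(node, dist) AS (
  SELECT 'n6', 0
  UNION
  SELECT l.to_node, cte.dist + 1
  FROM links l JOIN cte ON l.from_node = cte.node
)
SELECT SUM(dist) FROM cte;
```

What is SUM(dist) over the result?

3

Base: (n6, dist=0).
Iteration 1: edges from {n6} -> (n2, dist=1).
Iteration 2: edges from {n2} -> (n19, dist=2).
Iteration 3: no outgoing edges from {n19}; recursion stops.
SUM(dist) = 0 + 1 + 2 = 3.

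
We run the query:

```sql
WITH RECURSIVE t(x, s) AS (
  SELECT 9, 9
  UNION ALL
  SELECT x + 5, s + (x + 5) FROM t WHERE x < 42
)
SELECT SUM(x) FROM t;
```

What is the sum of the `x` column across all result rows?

212

Base: x=9, s=9.
Iteration 1: 9 < 42 holds -> x = 9 + 5 = 14, s = 9 + 14 = 23.
Iteration 2: 14 < 42 holds -> x = 14 + 5 = 19, s = 23 + 19 = 42.
Iteration 3: 19 < 42 holds -> x = 19 + 5 = 24, s = 42 + 24 = 66.
Iteration 4: 24 < 42 holds -> x = 24 + 5 = 29, s = 66 + 29 = 95.
Iteration 5: 29 < 42 holds -> x = 29 + 5 = 34, s = 95 + 34 = 129.
Iteration 6: 34 < 42 holds -> x = 34 + 5 = 39, s = 129 + 39 = 168.
Iteration 7: 39 < 42 holds -> x = 39 + 5 = 44, s = 168 + 44 = 212.
Iteration 8: 44 < 42 fails; recursion stops.
SUM(x) = 9 + 14 + 19 + 24 + 29 + 34 + 39 + 44 = 212.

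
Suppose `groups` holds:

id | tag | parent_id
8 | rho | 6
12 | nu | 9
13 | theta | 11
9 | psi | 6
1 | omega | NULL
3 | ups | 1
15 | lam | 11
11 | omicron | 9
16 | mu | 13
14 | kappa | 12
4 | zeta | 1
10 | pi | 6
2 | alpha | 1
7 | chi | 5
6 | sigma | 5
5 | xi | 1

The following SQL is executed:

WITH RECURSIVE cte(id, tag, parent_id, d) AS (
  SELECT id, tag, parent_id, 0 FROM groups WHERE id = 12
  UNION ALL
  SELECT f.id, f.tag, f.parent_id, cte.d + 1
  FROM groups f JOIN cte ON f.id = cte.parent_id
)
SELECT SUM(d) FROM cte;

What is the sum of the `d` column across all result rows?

10

Base: id=12 (nu), parent_id=9, d 0.
Iteration 1: join on id=9 -> psi (id 9, parent_id=6, d 1).
Iteration 2: join on id=6 -> sigma (id 6, parent_id=5, d 2).
Iteration 3: join on id=5 -> xi (id 5, parent_id=1, d 3).
Iteration 4: join on id=1 -> omega (id 1, parent_id=NULL, d 4).
Iteration 5: parent_id is NULL; no match; recursion stops.
SUM(d) = 0 + 1 + 2 + 3 + 4 = 10.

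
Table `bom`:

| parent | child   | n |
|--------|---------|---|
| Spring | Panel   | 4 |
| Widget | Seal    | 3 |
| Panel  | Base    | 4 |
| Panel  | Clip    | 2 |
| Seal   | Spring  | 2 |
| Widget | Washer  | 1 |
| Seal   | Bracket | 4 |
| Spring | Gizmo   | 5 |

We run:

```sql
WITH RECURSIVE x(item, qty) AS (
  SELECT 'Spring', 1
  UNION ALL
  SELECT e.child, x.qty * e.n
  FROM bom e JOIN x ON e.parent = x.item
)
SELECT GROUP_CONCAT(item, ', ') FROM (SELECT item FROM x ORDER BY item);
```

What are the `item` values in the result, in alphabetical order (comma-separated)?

Base: (Spring, qty=1).
Iteration 1: components of {Spring} -> Gizmo = 1*5 = 5, Panel = 1*4 = 4.
Iteration 2: components of {Gizmo,Panel} -> Base = 4*4 = 16, Clip = 4*2 = 8.
Iteration 3: no further components; recursion stops.

Base, Clip, Gizmo, Panel, Spring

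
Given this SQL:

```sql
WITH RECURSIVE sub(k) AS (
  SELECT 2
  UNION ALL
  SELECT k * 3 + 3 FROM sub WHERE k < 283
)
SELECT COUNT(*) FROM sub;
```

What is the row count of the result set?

Base: k=2.
Iteration 1: 2 < 283 holds -> k = 2 * 3 + 3 = 9.
Iteration 2: 9 < 283 holds -> k = 9 * 3 + 3 = 30.
Iteration 3: 30 < 283 holds -> k = 30 * 3 + 3 = 93.
Iteration 4: 93 < 283 holds -> k = 93 * 3 + 3 = 282.
Iteration 5: 282 < 283 holds -> k = 282 * 3 + 3 = 849.
Iteration 6: 849 < 283 fails; recursion stops.
Total rows emitted: 6.

6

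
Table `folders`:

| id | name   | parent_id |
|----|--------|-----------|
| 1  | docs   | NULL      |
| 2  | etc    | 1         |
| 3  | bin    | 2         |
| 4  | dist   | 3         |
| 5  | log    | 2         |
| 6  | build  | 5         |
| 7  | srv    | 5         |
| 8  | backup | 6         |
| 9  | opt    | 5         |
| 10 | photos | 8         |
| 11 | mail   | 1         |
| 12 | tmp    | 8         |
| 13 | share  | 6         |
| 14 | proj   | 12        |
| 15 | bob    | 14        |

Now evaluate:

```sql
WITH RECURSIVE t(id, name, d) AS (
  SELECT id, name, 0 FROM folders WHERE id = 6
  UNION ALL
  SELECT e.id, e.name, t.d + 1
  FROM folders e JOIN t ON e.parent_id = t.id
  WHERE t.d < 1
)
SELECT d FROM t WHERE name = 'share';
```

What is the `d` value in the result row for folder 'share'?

1

Base: id=6 (build) at d 0.
Iteration 1: rows with parent_id in {6} -> backup (id 8, d 1), share (id 13, d 1).
Iteration 2: d < 1 fails for all current rows; recursion stops.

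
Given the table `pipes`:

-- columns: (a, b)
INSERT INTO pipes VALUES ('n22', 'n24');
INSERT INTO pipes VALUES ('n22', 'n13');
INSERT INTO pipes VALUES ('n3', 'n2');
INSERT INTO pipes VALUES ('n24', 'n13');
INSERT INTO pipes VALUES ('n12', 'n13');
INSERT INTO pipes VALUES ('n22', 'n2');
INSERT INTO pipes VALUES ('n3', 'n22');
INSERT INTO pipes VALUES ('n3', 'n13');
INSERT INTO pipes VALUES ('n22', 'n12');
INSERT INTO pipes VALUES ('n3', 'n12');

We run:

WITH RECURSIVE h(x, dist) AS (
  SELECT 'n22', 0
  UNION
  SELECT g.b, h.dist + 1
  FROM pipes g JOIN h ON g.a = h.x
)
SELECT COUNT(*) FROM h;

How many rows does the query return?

6

Base: (n22, dist=0).
Iteration 1: edges from {n22} -> (n12, dist=1), (n13, dist=1), (n2, dist=1), (n24, dist=1).
Iteration 2: edges from {n12,n13,n2,n24} -> (n13, dist=2). [UNION drops 1 duplicate row(s)]
Iteration 3: no outgoing edges from {n13}; recursion stops.
Total rows emitted: 6.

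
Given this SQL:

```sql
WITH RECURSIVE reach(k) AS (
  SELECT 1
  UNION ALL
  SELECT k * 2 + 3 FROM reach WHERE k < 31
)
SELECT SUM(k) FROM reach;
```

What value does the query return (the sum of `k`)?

Base: k=1.
Iteration 1: 1 < 31 holds -> k = 1 * 2 + 3 = 5.
Iteration 2: 5 < 31 holds -> k = 5 * 2 + 3 = 13.
Iteration 3: 13 < 31 holds -> k = 13 * 2 + 3 = 29.
Iteration 4: 29 < 31 holds -> k = 29 * 2 + 3 = 61.
Iteration 5: 61 < 31 fails; recursion stops.
SUM(k) = 1 + 5 + 13 + 29 + 61 = 109.

109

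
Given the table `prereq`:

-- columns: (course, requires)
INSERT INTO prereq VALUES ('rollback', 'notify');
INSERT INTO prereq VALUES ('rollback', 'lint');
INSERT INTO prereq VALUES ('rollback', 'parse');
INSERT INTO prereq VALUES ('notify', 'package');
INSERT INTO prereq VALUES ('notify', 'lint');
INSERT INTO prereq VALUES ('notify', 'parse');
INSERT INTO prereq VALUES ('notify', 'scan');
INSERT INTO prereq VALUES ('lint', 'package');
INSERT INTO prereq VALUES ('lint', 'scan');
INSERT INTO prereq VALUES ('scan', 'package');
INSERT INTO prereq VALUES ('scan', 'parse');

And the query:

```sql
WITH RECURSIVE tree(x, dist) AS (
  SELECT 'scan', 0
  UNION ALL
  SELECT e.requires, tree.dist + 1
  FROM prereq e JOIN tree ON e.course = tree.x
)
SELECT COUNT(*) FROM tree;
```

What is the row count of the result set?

3

Base: (scan, dist=0).
Iteration 1: edges from {scan} -> (package, dist=1), (parse, dist=1).
Iteration 2: no outgoing edges from {package,parse}; recursion stops.
Total rows emitted: 3.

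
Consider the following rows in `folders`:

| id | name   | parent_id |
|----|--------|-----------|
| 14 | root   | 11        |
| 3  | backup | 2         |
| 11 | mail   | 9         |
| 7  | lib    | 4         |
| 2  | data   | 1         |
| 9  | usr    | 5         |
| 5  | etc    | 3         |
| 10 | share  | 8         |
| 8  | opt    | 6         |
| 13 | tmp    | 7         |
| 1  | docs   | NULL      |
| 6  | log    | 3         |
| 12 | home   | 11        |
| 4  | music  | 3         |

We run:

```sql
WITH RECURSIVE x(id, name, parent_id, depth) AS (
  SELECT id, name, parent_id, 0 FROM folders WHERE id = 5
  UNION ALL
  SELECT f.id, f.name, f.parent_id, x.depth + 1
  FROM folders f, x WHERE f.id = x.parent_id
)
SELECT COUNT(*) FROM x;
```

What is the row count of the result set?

Base: id=5 (etc), parent_id=3, depth 0.
Iteration 1: join on id=3 -> backup (id 3, parent_id=2, depth 1).
Iteration 2: join on id=2 -> data (id 2, parent_id=1, depth 2).
Iteration 3: join on id=1 -> docs (id 1, parent_id=NULL, depth 3).
Iteration 4: parent_id is NULL; no match; recursion stops.
Total rows emitted: 4.

4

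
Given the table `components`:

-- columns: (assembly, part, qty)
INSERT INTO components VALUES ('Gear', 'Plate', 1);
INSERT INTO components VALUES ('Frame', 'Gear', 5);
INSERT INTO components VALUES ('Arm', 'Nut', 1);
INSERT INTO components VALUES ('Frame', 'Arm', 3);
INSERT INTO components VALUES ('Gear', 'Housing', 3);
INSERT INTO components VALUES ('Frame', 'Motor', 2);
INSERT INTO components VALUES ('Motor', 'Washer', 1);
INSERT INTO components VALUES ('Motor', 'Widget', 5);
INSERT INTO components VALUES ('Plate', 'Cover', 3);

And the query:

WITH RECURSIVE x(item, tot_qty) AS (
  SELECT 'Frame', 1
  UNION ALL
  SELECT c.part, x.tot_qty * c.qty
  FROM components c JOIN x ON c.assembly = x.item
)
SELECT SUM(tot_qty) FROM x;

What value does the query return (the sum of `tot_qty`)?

61

Base: (Frame, tot_qty=1).
Iteration 1: components of {Frame} -> Arm = 1*3 = 3, Gear = 1*5 = 5, Motor = 1*2 = 2.
Iteration 2: components of {Arm,Gear,Motor} -> Housing = 5*3 = 15, Nut = 3*1 = 3, Plate = 5*1 = 5, Washer = 2*1 = 2, Widget = 2*5 = 10.
Iteration 3: components of {Housing,Nut,Plate,Washer,Widget} -> Cover = 5*3 = 15.
Iteration 4: no further components; recursion stops.
SUM(tot_qty) = 1 + 2 + 5 + 3 + 2 + 10 + 5 + 15 + 3 + 15 = 61.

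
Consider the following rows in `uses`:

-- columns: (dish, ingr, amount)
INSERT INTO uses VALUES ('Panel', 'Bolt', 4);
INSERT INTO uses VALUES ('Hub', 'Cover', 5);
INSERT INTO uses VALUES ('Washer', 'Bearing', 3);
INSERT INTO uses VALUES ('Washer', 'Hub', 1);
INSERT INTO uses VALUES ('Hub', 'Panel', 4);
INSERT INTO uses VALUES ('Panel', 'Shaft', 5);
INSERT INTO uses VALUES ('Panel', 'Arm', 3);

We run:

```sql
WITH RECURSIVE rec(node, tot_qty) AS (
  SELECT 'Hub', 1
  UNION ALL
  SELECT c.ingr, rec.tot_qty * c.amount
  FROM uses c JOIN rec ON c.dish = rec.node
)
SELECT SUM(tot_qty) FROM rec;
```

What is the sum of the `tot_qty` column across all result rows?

Base: (Hub, tot_qty=1).
Iteration 1: components of {Hub} -> Cover = 1*5 = 5, Panel = 1*4 = 4.
Iteration 2: components of {Cover,Panel} -> Arm = 4*3 = 12, Bolt = 4*4 = 16, Shaft = 4*5 = 20.
Iteration 3: no further components; recursion stops.
SUM(tot_qty) = 1 + 5 + 4 + 12 + 16 + 20 = 58.

58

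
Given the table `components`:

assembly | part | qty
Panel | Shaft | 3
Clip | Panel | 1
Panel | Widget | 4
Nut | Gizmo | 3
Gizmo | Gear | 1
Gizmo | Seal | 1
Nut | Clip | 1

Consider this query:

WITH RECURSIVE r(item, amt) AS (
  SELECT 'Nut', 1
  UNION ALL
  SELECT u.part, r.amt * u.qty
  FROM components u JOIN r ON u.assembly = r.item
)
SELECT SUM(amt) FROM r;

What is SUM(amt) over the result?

19

Base: (Nut, amt=1).
Iteration 1: components of {Nut} -> Clip = 1*1 = 1, Gizmo = 1*3 = 3.
Iteration 2: components of {Clip,Gizmo} -> Gear = 3*1 = 3, Panel = 1*1 = 1, Seal = 3*1 = 3.
Iteration 3: components of {Gear,Panel,Seal} -> Shaft = 1*3 = 3, Widget = 1*4 = 4.
Iteration 4: no further components; recursion stops.
SUM(amt) = 1 + 1 + 3 + 1 + 3 + 3 + 3 + 4 = 19.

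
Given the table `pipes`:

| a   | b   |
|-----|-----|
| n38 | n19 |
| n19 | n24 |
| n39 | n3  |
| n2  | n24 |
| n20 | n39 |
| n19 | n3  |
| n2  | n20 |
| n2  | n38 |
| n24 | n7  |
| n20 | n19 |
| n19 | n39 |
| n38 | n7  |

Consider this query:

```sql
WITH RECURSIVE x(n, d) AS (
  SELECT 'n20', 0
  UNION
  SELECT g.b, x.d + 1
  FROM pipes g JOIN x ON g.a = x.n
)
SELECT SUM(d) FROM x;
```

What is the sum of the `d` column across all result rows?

14

Base: (n20, d=0).
Iteration 1: edges from {n20} -> (n19, d=1), (n39, d=1).
Iteration 2: edges from {n19,n39} -> (n24, d=2), (n3, d=2), (n39, d=2). [UNION drops 1 duplicate row(s)]
Iteration 3: edges from {n24,n3,n39} -> (n3, d=3), (n7, d=3).
Iteration 4: no outgoing edges from {n3,n7}; recursion stops.
SUM(d) = 0 + 1 + 1 + 2 + 2 + 2 + 3 + 3 = 14.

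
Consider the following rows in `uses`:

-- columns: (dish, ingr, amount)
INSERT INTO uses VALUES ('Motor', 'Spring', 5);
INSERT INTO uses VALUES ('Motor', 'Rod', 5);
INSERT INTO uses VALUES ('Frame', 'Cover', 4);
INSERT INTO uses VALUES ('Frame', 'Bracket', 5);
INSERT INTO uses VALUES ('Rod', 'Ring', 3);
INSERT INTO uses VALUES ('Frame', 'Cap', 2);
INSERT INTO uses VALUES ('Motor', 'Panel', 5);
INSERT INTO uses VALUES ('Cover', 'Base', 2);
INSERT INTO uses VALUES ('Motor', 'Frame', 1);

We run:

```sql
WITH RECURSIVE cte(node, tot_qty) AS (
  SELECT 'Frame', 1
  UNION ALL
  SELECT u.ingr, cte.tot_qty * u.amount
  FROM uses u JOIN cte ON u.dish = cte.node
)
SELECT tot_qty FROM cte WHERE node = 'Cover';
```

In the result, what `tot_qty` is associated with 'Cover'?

4

Base: (Frame, tot_qty=1).
Iteration 1: components of {Frame} -> Bracket = 1*5 = 5, Cap = 1*2 = 2, Cover = 1*4 = 4.
Iteration 2: components of {Bracket,Cap,Cover} -> Base = 4*2 = 8.
Iteration 3: no further components; recursion stops.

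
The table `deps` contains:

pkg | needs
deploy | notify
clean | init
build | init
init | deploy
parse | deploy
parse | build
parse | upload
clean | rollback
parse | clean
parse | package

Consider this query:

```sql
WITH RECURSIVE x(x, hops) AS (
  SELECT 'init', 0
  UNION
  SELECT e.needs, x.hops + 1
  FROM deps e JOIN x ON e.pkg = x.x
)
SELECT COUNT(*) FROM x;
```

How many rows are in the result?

Base: (init, hops=0).
Iteration 1: edges from {init} -> (deploy, hops=1).
Iteration 2: edges from {deploy} -> (notify, hops=2).
Iteration 3: no outgoing edges from {notify}; recursion stops.
Total rows emitted: 3.

3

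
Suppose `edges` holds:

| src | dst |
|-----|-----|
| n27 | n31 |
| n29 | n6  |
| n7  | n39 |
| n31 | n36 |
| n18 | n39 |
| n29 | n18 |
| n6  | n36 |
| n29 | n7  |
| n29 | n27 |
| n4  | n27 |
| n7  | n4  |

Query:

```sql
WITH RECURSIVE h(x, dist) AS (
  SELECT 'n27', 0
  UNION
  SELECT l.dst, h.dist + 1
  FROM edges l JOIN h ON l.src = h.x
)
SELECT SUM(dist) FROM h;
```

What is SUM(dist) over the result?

Base: (n27, dist=0).
Iteration 1: edges from {n27} -> (n31, dist=1).
Iteration 2: edges from {n31} -> (n36, dist=2).
Iteration 3: no outgoing edges from {n36}; recursion stops.
SUM(dist) = 0 + 1 + 2 = 3.

3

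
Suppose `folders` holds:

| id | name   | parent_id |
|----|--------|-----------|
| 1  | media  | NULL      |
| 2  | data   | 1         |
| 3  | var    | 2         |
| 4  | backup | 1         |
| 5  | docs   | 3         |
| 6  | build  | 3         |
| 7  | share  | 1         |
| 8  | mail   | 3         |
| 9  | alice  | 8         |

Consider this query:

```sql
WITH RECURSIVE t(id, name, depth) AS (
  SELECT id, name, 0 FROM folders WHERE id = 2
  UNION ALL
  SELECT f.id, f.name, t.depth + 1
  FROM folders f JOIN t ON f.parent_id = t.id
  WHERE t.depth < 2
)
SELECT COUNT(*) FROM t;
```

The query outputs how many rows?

Base: id=2 (data) at depth 0.
Iteration 1: rows with parent_id in {2} -> var (id 3, depth 1).
Iteration 2: rows with parent_id in {3} -> docs (id 5, depth 2), build (id 6, depth 2), mail (id 8, depth 2).
Iteration 3: depth < 2 fails for all current rows; recursion stops.
Total rows emitted: 5.

5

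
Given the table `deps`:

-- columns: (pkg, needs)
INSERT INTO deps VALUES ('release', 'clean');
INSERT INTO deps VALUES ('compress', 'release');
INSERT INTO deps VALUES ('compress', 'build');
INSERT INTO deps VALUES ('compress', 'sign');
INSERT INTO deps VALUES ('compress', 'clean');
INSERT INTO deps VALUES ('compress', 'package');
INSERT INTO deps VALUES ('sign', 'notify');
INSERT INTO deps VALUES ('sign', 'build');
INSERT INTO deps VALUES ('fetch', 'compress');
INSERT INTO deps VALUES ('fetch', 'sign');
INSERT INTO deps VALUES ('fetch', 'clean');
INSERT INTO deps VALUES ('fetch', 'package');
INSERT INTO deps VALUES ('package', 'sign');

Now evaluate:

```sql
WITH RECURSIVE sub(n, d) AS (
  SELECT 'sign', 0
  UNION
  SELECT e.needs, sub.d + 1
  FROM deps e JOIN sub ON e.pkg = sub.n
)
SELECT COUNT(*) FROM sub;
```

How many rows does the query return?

Base: (sign, d=0).
Iteration 1: edges from {sign} -> (build, d=1), (notify, d=1).
Iteration 2: no outgoing edges from {build,notify}; recursion stops.
Total rows emitted: 3.

3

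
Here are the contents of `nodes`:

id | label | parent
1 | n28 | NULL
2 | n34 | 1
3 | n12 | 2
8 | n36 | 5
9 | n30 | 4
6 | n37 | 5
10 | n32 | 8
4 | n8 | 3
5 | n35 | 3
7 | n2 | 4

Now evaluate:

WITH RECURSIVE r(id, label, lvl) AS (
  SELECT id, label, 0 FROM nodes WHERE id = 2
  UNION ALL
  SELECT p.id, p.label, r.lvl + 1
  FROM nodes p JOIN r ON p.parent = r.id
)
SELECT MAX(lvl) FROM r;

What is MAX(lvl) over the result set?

Base: id=2 (n34) at lvl 0.
Iteration 1: rows with parent in {2} -> n12 (id 3, lvl 1).
Iteration 2: rows with parent in {3} -> n8 (id 4, lvl 2), n35 (id 5, lvl 2).
Iteration 3: rows with parent in {4,5} -> n37 (id 6, lvl 3), n2 (id 7, lvl 3), n36 (id 8, lvl 3), n30 (id 9, lvl 3).
Iteration 4: rows with parent in {6,7,8,9} -> n32 (id 10, lvl 4).
Iteration 5: no rows with parent in {10}; recursion stops.
lvl values: 0, 1, 2, 2, 3, 3, 3, 3, 4; the maximum is 4.

4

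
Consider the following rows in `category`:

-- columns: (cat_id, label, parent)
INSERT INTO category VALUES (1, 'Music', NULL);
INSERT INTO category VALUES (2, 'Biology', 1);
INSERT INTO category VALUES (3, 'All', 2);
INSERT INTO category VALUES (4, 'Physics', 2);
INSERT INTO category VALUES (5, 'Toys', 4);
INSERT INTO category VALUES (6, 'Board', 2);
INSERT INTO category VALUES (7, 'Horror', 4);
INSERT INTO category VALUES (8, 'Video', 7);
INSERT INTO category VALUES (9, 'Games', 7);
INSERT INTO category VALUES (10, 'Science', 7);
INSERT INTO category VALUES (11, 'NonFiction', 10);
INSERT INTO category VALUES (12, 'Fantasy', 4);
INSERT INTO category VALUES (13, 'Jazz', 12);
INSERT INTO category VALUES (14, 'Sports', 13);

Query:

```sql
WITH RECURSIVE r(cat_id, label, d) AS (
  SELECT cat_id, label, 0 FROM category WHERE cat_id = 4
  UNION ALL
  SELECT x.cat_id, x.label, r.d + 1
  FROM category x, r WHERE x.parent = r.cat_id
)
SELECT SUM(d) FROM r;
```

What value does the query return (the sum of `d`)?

Base: cat_id=4 (Physics) at d 0.
Iteration 1: rows with parent in {4} -> Toys (id 5, d 1), Horror (id 7, d 1), Fantasy (id 12, d 1).
Iteration 2: rows with parent in {5,7,12} -> Video (id 8, d 2), Games (id 9, d 2), Science (id 10, d 2), Jazz (id 13, d 2).
Iteration 3: rows with parent in {8,9,10,13} -> NonFiction (id 11, d 3), Sports (id 14, d 3).
Iteration 4: no rows with parent in {11,14}; recursion stops.
SUM(d) = 0 + 1 + 1 + 1 + 2 + 2 + 2 + 2 + 3 + 3 = 17.

17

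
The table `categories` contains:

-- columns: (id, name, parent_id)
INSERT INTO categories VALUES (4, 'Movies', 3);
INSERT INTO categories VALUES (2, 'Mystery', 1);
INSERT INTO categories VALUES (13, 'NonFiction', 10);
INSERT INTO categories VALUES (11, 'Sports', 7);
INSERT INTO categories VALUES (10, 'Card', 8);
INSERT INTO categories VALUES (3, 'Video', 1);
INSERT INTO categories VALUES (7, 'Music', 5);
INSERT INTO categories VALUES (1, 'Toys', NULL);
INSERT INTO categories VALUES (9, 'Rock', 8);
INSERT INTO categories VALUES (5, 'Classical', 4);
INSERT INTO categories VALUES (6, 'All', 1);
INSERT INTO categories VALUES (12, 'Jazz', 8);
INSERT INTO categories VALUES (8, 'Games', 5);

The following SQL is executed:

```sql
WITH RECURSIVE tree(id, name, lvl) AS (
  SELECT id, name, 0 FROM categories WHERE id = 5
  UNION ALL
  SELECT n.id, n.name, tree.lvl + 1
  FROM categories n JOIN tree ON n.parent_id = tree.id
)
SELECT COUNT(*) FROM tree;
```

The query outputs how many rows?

Base: id=5 (Classical) at lvl 0.
Iteration 1: rows with parent_id in {5} -> Music (id 7, lvl 1), Games (id 8, lvl 1).
Iteration 2: rows with parent_id in {7,8} -> Rock (id 9, lvl 2), Card (id 10, lvl 2), Sports (id 11, lvl 2), Jazz (id 12, lvl 2).
Iteration 3: rows with parent_id in {9,10,11,12} -> NonFiction (id 13, lvl 3).
Iteration 4: no rows with parent_id in {13}; recursion stops.
Total rows emitted: 8.

8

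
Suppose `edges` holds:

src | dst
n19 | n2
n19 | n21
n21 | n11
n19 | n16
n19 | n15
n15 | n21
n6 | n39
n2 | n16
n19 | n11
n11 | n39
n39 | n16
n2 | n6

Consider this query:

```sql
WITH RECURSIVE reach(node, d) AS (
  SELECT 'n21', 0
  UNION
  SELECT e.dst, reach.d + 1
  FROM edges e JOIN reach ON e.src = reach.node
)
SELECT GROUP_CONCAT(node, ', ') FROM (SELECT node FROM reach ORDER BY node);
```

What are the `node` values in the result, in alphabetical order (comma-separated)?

Base: (n21, d=0).
Iteration 1: edges from {n21} -> (n11, d=1).
Iteration 2: edges from {n11} -> (n39, d=2).
Iteration 3: edges from {n39} -> (n16, d=3).
Iteration 4: no outgoing edges from {n16}; recursion stops.

n11, n16, n21, n39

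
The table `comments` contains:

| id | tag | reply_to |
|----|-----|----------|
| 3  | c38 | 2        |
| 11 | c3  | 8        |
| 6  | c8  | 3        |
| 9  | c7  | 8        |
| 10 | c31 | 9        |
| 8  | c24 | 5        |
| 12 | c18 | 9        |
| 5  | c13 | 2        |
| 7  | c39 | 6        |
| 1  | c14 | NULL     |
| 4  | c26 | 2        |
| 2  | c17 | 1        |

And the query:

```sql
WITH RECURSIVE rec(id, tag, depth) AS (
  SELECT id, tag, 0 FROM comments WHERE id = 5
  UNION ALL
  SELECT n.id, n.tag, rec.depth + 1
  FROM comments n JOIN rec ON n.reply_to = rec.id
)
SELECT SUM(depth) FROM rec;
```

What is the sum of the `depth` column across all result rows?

Base: id=5 (c13) at depth 0.
Iteration 1: rows with reply_to in {5} -> c24 (id 8, depth 1).
Iteration 2: rows with reply_to in {8} -> c7 (id 9, depth 2), c3 (id 11, depth 2).
Iteration 3: rows with reply_to in {9,11} -> c31 (id 10, depth 3), c18 (id 12, depth 3).
Iteration 4: no rows with reply_to in {10,12}; recursion stops.
SUM(depth) = 0 + 1 + 2 + 2 + 3 + 3 = 11.

11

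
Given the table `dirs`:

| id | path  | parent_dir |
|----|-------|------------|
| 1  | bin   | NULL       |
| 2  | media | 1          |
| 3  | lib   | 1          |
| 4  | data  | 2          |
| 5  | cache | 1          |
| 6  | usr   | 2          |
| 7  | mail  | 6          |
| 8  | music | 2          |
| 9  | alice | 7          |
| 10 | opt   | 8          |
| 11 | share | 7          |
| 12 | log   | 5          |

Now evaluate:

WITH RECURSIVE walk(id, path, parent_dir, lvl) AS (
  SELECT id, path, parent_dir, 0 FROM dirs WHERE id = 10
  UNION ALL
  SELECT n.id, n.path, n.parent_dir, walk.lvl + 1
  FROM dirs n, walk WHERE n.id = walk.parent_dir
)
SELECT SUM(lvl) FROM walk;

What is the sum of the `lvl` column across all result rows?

Base: id=10 (opt), parent_dir=8, lvl 0.
Iteration 1: join on id=8 -> music (id 8, parent_dir=2, lvl 1).
Iteration 2: join on id=2 -> media (id 2, parent_dir=1, lvl 2).
Iteration 3: join on id=1 -> bin (id 1, parent_dir=NULL, lvl 3).
Iteration 4: parent_dir is NULL; no match; recursion stops.
SUM(lvl) = 0 + 1 + 2 + 3 = 6.

6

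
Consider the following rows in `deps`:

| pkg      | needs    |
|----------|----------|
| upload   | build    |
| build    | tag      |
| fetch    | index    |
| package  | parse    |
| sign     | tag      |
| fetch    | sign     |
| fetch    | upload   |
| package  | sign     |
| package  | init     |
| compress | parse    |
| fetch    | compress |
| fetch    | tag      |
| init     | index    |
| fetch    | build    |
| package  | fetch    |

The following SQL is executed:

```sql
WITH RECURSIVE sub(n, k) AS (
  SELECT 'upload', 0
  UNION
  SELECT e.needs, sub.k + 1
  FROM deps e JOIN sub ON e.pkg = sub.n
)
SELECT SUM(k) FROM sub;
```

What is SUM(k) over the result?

Base: (upload, k=0).
Iteration 1: edges from {upload} -> (build, k=1).
Iteration 2: edges from {build} -> (tag, k=2).
Iteration 3: no outgoing edges from {tag}; recursion stops.
SUM(k) = 0 + 1 + 2 = 3.

3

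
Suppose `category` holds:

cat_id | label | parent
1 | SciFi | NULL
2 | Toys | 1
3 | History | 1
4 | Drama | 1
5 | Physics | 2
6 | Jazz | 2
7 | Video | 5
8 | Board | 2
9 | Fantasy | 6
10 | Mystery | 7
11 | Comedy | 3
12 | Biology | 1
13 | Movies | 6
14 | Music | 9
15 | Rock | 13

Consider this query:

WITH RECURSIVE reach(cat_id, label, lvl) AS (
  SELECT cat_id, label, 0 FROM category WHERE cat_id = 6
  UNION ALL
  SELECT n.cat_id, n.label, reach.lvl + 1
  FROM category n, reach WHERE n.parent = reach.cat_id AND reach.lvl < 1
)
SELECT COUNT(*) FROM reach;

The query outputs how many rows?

Base: cat_id=6 (Jazz) at lvl 0.
Iteration 1: rows with parent in {6} -> Fantasy (id 9, lvl 1), Movies (id 13, lvl 1).
Iteration 2: lvl < 1 fails for all current rows; recursion stops.
Total rows emitted: 3.

3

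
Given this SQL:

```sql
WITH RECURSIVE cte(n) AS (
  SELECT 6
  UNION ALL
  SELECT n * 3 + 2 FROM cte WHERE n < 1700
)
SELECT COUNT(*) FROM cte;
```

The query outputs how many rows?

Base: n=6.
Iteration 1: 6 < 1700 holds -> n = 6 * 3 + 2 = 20.
Iteration 2: 20 < 1700 holds -> n = 20 * 3 + 2 = 62.
Iteration 3: 62 < 1700 holds -> n = 62 * 3 + 2 = 188.
Iteration 4: 188 < 1700 holds -> n = 188 * 3 + 2 = 566.
Iteration 5: 566 < 1700 holds -> n = 566 * 3 + 2 = 1700.
Iteration 6: 1700 < 1700 fails; recursion stops.
Total rows emitted: 6.

6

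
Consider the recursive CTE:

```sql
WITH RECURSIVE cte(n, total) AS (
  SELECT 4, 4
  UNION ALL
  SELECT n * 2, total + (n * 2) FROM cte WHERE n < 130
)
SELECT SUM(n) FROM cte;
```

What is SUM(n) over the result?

Base: n=4, total=4.
Iteration 1: 4 < 130 holds -> n = 4 * 2 = 8, total = 4 + 8 = 12.
Iteration 2: 8 < 130 holds -> n = 8 * 2 = 16, total = 12 + 16 = 28.
Iteration 3: 16 < 130 holds -> n = 16 * 2 = 32, total = 28 + 32 = 60.
Iteration 4: 32 < 130 holds -> n = 32 * 2 = 64, total = 60 + 64 = 124.
Iteration 5: 64 < 130 holds -> n = 64 * 2 = 128, total = 124 + 128 = 252.
Iteration 6: 128 < 130 holds -> n = 128 * 2 = 256, total = 252 + 256 = 508.
Iteration 7: 256 < 130 fails; recursion stops.
SUM(n) = 4 + 8 + 16 + 32 + 64 + 128 + 256 = 508.

508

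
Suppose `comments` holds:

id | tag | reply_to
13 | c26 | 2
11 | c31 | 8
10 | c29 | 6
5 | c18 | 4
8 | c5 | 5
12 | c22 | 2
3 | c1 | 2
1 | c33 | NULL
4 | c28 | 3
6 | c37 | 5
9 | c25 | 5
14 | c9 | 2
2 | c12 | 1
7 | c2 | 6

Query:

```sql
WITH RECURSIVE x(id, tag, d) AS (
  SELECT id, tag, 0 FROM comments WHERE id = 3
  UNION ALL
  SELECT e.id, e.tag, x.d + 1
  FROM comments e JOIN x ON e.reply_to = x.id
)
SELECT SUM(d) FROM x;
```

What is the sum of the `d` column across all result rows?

Base: id=3 (c1) at d 0.
Iteration 1: rows with reply_to in {3} -> c28 (id 4, d 1).
Iteration 2: rows with reply_to in {4} -> c18 (id 5, d 2).
Iteration 3: rows with reply_to in {5} -> c37 (id 6, d 3), c5 (id 8, d 3), c25 (id 9, d 3).
Iteration 4: rows with reply_to in {6,8,9} -> c2 (id 7, d 4), c29 (id 10, d 4), c31 (id 11, d 4).
Iteration 5: no rows with reply_to in {7,10,11}; recursion stops.
SUM(d) = 0 + 1 + 2 + 3 + 3 + 3 + 4 + 4 + 4 = 24.

24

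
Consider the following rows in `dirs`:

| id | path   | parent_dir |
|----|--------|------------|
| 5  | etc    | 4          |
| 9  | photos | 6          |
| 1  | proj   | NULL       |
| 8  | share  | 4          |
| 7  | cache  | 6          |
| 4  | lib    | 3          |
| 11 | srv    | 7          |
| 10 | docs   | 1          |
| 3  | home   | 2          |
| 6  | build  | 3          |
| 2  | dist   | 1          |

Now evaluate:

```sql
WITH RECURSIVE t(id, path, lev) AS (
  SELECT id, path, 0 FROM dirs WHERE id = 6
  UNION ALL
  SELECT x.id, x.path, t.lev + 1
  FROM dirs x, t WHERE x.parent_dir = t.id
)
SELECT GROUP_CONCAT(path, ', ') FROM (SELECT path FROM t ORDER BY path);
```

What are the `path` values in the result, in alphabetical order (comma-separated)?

Base: id=6 (build) at lev 0.
Iteration 1: rows with parent_dir in {6} -> cache (id 7, lev 1), photos (id 9, lev 1).
Iteration 2: rows with parent_dir in {7,9} -> srv (id 11, lev 2).
Iteration 3: no rows with parent_dir in {11}; recursion stops.

build, cache, photos, srv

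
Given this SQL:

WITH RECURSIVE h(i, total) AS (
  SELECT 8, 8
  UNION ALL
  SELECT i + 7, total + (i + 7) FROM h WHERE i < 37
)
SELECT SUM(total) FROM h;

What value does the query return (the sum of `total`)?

Base: i=8, total=8.
Iteration 1: 8 < 37 holds -> i = 8 + 7 = 15, total = 8 + 15 = 23.
Iteration 2: 15 < 37 holds -> i = 15 + 7 = 22, total = 23 + 22 = 45.
Iteration 3: 22 < 37 holds -> i = 22 + 7 = 29, total = 45 + 29 = 74.
Iteration 4: 29 < 37 holds -> i = 29 + 7 = 36, total = 74 + 36 = 110.
Iteration 5: 36 < 37 holds -> i = 36 + 7 = 43, total = 110 + 43 = 153.
Iteration 6: 43 < 37 fails; recursion stops.
SUM(total) = 8 + 23 + 45 + 74 + 110 + 153 = 413.

413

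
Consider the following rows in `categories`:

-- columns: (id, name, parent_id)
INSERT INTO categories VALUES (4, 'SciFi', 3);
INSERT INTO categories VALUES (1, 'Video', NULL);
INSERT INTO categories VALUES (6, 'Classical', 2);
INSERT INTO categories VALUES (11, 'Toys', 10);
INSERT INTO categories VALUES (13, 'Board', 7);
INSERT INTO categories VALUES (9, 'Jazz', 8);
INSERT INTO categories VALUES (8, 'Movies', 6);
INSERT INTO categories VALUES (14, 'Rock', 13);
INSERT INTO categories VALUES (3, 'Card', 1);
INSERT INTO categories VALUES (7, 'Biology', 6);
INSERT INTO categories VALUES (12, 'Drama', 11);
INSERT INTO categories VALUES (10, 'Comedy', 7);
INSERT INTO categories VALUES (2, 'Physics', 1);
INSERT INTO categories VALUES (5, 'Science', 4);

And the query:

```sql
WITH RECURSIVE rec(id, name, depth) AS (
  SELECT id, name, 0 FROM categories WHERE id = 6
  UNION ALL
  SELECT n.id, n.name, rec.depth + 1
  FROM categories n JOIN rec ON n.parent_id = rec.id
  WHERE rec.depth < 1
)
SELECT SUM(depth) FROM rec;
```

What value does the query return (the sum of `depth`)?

Base: id=6 (Classical) at depth 0.
Iteration 1: rows with parent_id in {6} -> Biology (id 7, depth 1), Movies (id 8, depth 1).
Iteration 2: depth < 1 fails for all current rows; recursion stops.
SUM(depth) = 0 + 1 + 1 = 2.

2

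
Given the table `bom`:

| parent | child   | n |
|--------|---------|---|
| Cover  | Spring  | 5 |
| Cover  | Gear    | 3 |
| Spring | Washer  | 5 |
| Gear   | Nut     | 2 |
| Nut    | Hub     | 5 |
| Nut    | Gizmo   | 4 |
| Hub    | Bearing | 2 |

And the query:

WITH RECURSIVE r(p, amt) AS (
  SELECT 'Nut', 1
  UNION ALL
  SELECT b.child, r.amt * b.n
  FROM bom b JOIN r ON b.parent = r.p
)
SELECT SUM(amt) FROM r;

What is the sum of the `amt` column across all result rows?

Base: (Nut, amt=1).
Iteration 1: components of {Nut} -> Gizmo = 1*4 = 4, Hub = 1*5 = 5.
Iteration 2: components of {Gizmo,Hub} -> Bearing = 5*2 = 10.
Iteration 3: no further components; recursion stops.
SUM(amt) = 1 + 5 + 4 + 10 = 20.

20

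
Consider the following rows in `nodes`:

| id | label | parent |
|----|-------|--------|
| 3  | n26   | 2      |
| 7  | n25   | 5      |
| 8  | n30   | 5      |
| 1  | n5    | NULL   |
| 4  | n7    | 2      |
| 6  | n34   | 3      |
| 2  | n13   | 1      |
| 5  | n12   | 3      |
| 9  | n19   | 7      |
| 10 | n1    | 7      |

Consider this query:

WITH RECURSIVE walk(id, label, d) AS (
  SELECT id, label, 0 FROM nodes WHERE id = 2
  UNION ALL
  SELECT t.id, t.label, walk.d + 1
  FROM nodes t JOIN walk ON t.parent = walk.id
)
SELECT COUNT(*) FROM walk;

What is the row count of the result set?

9

Base: id=2 (n13) at d 0.
Iteration 1: rows with parent in {2} -> n26 (id 3, d 1), n7 (id 4, d 1).
Iteration 2: rows with parent in {3,4} -> n12 (id 5, d 2), n34 (id 6, d 2).
Iteration 3: rows with parent in {5,6} -> n25 (id 7, d 3), n30 (id 8, d 3).
Iteration 4: rows with parent in {7,8} -> n19 (id 9, d 4), n1 (id 10, d 4).
Iteration 5: no rows with parent in {9,10}; recursion stops.
Total rows emitted: 9.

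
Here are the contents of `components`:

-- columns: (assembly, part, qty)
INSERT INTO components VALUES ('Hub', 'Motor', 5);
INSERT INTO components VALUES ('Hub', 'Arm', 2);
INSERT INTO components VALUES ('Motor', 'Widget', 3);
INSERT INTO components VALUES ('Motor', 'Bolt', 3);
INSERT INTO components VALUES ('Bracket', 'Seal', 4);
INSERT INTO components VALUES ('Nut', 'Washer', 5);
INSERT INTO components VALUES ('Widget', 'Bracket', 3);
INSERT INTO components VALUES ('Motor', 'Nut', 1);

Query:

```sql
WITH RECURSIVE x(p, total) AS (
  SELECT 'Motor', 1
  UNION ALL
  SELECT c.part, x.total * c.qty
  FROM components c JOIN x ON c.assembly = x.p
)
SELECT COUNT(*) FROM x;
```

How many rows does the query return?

Base: (Motor, total=1).
Iteration 1: components of {Motor} -> Bolt = 1*3 = 3, Nut = 1*1 = 1, Widget = 1*3 = 3.
Iteration 2: components of {Bolt,Nut,Widget} -> Bracket = 3*3 = 9, Washer = 1*5 = 5.
Iteration 3: components of {Bracket,Washer} -> Seal = 9*4 = 36.
Iteration 4: no further components; recursion stops.
Total rows emitted: 7.

7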